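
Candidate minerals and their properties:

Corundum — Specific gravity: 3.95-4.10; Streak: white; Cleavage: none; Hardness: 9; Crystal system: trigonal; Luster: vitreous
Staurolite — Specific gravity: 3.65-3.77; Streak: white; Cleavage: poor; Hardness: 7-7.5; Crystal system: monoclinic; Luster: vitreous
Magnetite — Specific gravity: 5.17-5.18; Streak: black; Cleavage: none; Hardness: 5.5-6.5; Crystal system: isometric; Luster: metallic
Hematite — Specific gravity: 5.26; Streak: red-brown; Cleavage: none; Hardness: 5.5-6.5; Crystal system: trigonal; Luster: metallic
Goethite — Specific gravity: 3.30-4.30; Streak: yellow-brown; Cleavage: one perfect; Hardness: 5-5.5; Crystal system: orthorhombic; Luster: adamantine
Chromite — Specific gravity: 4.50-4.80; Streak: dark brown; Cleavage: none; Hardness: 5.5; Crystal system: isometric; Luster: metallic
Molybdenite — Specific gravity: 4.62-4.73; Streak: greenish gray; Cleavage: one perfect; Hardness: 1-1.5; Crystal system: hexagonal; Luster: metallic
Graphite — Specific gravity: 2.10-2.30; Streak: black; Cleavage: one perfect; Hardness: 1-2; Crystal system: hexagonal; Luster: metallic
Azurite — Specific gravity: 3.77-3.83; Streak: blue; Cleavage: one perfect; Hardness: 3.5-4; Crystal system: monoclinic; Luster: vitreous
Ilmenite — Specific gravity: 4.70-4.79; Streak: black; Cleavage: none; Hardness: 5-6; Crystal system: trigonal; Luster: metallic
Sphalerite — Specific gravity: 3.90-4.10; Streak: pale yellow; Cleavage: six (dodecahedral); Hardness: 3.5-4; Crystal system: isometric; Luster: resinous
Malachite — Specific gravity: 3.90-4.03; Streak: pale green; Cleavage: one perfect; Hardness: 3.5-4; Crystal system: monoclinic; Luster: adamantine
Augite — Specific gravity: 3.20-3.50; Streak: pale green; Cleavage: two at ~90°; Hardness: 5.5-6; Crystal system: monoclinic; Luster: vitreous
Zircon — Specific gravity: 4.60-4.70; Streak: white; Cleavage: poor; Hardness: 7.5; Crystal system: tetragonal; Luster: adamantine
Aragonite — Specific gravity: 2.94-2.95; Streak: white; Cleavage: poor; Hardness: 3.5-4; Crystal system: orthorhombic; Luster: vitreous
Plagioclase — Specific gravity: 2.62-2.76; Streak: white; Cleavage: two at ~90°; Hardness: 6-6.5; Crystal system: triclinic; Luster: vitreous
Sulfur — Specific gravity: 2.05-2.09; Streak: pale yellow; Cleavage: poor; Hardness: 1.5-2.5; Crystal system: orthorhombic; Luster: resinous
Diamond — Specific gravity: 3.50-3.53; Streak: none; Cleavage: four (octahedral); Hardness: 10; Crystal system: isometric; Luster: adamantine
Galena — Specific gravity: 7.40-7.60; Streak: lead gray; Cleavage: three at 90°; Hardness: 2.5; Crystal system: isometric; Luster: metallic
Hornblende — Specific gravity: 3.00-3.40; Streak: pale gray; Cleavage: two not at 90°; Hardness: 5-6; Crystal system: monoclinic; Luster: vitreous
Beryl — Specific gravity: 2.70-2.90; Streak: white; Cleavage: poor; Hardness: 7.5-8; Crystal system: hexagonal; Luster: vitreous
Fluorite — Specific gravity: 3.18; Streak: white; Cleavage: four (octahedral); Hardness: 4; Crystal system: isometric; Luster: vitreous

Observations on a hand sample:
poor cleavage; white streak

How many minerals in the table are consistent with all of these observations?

4

Poor cleavage — only Staurolite, Zircon, Aragonite, Sulfur, Beryl remain.
White streak rules out Sulfur.
The minerals that satisfy all observations are Aragonite, Beryl, Staurolite, Zircon.
That is 4 minerals.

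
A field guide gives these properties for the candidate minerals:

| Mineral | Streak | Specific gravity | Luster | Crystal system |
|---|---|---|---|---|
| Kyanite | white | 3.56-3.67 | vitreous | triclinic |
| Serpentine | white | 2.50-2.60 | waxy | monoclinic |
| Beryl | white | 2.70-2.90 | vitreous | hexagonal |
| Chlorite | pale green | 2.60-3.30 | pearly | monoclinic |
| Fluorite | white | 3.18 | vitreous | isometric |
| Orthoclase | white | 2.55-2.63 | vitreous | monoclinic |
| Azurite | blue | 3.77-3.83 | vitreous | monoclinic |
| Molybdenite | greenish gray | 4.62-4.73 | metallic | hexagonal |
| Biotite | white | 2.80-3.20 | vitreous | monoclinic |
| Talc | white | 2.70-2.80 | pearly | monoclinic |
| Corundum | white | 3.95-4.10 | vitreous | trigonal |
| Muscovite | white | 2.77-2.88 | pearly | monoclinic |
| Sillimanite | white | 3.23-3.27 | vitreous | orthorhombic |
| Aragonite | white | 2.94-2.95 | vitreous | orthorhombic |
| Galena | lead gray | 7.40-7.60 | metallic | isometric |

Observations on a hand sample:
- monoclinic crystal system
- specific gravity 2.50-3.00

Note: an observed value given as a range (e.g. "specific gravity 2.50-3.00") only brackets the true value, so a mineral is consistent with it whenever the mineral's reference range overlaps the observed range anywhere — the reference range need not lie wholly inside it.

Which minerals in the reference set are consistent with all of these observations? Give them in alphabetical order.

Monoclinic crystal system — Serpentine, Chlorite, Orthoclase, Azurite, Biotite, Talc, Muscovite remain.
Specific gravity 2.50-3.00 excludes Azurite.
Remaining candidates: Biotite, Chlorite, Muscovite, Orthoclase, Serpentine, Talc.

Biotite, Chlorite, Muscovite, Orthoclase, Serpentine, Talc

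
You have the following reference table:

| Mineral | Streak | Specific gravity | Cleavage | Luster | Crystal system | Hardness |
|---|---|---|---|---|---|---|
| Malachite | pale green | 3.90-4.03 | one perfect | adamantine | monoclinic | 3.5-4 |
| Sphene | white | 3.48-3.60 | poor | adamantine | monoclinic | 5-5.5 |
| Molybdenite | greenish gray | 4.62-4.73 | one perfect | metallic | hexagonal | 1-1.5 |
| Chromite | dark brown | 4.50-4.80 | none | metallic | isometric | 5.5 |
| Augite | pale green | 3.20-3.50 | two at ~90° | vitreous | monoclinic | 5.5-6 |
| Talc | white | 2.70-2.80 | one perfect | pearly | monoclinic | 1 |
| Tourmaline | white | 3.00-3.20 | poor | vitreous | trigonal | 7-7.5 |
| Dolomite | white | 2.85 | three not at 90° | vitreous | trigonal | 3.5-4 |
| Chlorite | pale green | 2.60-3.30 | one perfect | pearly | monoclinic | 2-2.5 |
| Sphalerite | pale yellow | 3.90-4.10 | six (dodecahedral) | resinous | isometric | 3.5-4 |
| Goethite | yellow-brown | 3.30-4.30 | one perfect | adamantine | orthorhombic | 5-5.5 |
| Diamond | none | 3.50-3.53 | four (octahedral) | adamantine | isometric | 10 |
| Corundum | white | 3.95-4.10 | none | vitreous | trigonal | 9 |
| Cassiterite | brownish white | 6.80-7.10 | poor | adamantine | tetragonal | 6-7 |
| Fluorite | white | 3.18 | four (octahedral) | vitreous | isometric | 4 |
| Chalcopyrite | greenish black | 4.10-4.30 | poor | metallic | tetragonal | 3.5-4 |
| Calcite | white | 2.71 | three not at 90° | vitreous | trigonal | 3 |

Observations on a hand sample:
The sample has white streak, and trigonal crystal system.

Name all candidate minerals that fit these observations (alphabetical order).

White streak — narrows the field to Sphene, Talc, Tourmaline, Dolomite, Corundum, Fluorite, Calcite.
Trigonal crystal system eliminates Sphene, Talc, Fluorite.
Consistent with every observation: Calcite, Corundum, Dolomite, Tourmaline.

Calcite, Corundum, Dolomite, Tourmaline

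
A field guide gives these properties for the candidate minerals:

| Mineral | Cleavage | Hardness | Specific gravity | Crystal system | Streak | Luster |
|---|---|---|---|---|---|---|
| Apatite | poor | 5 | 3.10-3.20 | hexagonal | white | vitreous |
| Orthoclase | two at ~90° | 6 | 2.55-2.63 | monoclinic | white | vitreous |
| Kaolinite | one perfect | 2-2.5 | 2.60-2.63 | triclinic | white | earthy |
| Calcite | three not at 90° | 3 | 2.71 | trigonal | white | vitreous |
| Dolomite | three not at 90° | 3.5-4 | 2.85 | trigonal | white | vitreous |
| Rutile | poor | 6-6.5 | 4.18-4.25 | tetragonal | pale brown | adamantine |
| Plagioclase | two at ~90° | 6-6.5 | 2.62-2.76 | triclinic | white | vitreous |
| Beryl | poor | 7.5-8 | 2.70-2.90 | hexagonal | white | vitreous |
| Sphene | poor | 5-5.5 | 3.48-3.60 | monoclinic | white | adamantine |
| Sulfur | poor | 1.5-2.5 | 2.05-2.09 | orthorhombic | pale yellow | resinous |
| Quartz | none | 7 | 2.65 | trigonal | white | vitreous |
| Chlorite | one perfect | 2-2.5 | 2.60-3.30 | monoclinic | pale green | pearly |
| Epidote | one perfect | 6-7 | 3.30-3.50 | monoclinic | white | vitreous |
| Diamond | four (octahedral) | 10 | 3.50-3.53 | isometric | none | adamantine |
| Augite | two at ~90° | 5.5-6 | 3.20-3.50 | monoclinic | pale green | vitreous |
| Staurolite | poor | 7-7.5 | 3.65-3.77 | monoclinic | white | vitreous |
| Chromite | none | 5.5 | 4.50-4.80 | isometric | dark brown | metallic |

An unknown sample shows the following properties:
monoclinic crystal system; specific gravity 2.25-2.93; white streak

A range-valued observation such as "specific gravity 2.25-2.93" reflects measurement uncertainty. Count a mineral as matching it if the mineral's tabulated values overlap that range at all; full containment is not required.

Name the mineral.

Monoclinic crystal system: Orthoclase, Sphene, Chlorite, Epidote, Augite, Staurolite remain.
Specific gravity 2.25-2.93: leaves Orthoclase, Chlorite.
White streak excludes Chlorite.
The only mineral consistent with every observation is Orthoclase.

Orthoclase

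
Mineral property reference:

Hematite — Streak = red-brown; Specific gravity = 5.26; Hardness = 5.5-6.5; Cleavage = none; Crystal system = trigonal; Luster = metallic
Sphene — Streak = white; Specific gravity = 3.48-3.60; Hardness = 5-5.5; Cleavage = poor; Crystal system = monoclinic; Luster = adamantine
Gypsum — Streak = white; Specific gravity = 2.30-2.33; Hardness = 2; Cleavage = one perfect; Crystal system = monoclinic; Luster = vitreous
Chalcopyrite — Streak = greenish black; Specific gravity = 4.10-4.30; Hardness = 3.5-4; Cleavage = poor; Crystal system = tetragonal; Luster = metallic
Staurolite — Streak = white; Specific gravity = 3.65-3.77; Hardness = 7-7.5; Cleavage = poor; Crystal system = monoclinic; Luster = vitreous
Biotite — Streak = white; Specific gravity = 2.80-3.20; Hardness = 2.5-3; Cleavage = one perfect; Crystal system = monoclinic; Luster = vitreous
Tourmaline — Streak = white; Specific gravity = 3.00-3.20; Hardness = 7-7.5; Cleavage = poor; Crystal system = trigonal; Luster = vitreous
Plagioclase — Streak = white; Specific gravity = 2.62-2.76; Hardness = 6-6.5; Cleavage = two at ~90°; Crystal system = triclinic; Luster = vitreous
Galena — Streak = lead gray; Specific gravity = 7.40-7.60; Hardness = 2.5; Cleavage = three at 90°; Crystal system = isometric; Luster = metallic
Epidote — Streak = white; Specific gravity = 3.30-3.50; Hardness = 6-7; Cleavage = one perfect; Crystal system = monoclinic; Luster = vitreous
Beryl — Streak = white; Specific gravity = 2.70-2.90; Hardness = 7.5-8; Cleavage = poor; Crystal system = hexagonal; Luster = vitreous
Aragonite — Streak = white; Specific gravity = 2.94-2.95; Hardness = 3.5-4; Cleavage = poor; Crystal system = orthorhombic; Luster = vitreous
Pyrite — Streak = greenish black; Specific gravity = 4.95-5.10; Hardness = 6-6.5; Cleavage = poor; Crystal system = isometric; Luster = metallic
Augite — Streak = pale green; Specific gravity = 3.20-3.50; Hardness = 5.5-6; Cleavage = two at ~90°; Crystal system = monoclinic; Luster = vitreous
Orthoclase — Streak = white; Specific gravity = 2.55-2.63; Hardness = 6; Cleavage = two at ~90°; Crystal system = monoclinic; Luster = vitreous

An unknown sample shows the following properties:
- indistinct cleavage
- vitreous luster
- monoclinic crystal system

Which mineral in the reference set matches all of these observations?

Staurolite

Indistinct cleavage: narrows the field to Sphene, Chalcopyrite, Staurolite, Tourmaline, Beryl, Aragonite, Pyrite.
Vitreous luster rules out Sphene, Chalcopyrite, Pyrite.
Monoclinic crystal system: narrows the field to Staurolite.
Only Staurolite satisfies all observations.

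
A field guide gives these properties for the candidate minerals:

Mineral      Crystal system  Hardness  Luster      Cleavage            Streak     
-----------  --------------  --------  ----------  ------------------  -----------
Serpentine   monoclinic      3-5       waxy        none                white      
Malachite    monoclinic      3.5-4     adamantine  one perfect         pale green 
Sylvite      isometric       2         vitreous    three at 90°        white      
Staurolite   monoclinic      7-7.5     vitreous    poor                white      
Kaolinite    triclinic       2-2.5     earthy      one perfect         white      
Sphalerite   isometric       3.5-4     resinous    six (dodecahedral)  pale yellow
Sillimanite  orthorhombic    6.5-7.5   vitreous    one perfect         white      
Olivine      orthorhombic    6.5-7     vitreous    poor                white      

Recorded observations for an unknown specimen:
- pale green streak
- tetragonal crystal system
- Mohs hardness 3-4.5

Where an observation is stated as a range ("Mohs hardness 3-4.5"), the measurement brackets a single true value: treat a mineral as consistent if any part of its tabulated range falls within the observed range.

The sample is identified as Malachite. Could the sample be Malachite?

No

Pale green streak — fits Malachite (pale green streak).
Tetragonal crystal system — Malachite has monoclinic system; inconsistent.
Mohs hardness 3-4.5 — fits Malachite (hardness 3.5-4).
Crystal system alone is enough to reject Malachite.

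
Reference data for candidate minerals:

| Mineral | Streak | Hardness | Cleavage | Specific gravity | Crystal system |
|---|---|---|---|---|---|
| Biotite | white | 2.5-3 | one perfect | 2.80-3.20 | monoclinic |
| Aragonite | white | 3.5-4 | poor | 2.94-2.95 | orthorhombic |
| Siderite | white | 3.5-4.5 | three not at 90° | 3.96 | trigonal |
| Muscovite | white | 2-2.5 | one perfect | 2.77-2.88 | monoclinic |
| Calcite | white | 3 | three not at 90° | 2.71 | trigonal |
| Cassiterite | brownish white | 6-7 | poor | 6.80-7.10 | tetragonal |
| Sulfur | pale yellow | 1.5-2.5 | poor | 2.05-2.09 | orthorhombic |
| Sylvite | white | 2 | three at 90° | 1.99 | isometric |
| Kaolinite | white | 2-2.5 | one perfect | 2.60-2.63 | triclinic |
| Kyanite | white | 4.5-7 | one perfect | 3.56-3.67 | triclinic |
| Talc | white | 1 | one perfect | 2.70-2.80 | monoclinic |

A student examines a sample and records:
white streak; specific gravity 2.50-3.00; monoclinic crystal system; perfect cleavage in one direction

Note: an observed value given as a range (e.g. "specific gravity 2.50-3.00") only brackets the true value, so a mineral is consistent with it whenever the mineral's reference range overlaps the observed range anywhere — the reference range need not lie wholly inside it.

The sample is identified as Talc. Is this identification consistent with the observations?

Yes

White streak — agrees with Talc (white streak).
Specific gravity 2.50-3.00 — agrees with Talc (SG 2.70-2.80).
Monoclinic crystal system — agrees with Talc (monoclinic system).
Perfect cleavage in one direction — agrees with Talc (cleavage one perfect).
Every observed property is compatible with the reference values for Talc.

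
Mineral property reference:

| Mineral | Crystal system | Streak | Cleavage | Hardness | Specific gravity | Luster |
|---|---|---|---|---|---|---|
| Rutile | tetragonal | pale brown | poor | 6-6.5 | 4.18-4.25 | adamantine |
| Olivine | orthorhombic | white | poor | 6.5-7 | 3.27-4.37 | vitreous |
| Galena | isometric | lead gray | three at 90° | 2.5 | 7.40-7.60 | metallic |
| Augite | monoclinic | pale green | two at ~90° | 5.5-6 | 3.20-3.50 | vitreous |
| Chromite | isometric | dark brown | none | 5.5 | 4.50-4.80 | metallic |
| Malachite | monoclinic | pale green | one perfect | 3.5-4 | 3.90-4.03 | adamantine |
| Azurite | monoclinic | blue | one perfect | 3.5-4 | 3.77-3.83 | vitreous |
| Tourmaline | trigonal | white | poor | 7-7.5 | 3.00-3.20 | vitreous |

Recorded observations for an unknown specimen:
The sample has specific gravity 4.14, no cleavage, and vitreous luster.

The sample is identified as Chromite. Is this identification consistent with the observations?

Specific gravity 4.14 — Chromite has SG 4.50-4.80; a mismatch.
No cleavage — consistent with Chromite (cleavage none).
Vitreous luster — Chromite has metallic luster; a mismatch.
2 of the observed properties are inconsistent with Chromite.

Inconsistent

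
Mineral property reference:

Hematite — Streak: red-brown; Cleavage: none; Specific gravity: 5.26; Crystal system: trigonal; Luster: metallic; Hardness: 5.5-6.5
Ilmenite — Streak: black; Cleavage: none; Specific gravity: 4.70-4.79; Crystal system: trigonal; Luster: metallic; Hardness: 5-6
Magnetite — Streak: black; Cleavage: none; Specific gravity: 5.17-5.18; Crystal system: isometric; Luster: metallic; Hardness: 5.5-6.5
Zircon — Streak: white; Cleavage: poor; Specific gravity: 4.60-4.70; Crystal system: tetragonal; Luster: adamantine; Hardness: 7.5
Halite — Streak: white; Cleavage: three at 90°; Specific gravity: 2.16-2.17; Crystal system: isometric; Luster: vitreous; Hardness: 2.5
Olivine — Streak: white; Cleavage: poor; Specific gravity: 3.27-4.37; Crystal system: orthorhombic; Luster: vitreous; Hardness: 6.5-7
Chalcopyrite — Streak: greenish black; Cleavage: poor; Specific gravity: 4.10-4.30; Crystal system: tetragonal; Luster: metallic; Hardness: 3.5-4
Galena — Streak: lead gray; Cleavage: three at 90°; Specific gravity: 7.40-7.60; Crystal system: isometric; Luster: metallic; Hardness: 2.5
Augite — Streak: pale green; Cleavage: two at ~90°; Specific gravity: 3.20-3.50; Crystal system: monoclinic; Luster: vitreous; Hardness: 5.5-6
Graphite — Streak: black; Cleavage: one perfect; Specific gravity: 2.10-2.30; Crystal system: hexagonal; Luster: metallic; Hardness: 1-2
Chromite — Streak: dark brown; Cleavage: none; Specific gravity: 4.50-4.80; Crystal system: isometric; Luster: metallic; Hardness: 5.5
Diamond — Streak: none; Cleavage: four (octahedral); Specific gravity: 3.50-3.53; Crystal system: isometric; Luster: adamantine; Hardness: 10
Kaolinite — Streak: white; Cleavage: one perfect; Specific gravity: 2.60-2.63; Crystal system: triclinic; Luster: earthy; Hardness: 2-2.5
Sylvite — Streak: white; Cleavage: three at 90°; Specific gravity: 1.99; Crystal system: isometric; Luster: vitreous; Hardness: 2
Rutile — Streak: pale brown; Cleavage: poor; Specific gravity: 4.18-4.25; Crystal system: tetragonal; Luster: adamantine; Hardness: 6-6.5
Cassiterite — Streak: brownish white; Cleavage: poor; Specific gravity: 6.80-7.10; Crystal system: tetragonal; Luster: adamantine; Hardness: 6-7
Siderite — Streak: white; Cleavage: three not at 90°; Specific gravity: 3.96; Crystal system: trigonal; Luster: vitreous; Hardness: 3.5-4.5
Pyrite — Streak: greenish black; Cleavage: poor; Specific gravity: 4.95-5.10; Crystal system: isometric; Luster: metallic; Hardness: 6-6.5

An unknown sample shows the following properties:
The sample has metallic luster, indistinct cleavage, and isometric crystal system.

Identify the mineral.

Metallic luster: narrows the field to Hematite, Ilmenite, Magnetite, Chalcopyrite, Galena, Graphite, Chromite, Pyrite.
Indistinct cleavage: narrows the field to Chalcopyrite, Pyrite.
Isometric crystal system excludes Chalcopyrite.
The only mineral consistent with every observation is Pyrite.

Pyrite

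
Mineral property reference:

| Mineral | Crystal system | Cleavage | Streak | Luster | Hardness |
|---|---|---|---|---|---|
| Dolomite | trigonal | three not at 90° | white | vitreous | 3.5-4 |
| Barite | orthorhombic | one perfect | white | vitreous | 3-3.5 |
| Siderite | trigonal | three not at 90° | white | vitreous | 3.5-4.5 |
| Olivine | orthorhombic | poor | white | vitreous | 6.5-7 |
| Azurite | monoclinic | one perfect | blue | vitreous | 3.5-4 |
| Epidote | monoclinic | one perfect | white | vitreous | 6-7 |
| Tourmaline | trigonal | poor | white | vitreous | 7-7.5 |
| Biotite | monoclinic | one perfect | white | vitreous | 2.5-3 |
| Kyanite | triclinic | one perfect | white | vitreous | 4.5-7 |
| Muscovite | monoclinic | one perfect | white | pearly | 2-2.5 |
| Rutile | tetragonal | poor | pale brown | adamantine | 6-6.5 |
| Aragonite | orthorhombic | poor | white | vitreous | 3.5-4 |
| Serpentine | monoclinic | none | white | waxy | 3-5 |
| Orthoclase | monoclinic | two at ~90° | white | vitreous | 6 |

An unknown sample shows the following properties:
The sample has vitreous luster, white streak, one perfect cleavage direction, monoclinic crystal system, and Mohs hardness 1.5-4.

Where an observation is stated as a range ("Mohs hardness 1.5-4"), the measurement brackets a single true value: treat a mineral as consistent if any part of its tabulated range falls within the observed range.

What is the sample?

Vitreous luster rules out Muscovite, Rutile, Serpentine.
White streak excludes Azurite.
One perfect cleavage direction: narrows the field to Barite, Epidote, Biotite, Kyanite.
Monoclinic crystal system is inconsistent with Barite, Kyanite.
Mohs hardness 1.5-4 excludes Epidote.
Biotite is the sole remaining match.

Biotite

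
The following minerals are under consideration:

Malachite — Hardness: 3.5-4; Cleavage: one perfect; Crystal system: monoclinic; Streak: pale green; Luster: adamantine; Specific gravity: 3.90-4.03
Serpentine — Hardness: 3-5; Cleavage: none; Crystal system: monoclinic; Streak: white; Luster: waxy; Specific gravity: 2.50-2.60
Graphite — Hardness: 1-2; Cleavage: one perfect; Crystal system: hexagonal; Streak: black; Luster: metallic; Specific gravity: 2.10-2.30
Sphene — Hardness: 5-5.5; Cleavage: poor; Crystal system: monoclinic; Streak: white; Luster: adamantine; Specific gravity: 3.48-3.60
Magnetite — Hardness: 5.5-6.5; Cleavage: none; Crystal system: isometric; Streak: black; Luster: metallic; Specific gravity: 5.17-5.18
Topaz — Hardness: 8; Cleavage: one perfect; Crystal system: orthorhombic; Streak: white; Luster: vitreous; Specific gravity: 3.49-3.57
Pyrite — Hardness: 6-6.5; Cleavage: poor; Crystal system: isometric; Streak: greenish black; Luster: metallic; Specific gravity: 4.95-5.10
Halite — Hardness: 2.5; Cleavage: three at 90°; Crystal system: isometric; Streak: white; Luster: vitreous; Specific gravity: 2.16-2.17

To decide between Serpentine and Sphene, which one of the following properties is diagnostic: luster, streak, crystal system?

luster

Luster: Serpentine waxy, Sphene adamantine — different.
Streak: both white — shared.
Crystal system: both monoclinic — shared.
Only luster differs between Serpentine and Sphene among the listed tests.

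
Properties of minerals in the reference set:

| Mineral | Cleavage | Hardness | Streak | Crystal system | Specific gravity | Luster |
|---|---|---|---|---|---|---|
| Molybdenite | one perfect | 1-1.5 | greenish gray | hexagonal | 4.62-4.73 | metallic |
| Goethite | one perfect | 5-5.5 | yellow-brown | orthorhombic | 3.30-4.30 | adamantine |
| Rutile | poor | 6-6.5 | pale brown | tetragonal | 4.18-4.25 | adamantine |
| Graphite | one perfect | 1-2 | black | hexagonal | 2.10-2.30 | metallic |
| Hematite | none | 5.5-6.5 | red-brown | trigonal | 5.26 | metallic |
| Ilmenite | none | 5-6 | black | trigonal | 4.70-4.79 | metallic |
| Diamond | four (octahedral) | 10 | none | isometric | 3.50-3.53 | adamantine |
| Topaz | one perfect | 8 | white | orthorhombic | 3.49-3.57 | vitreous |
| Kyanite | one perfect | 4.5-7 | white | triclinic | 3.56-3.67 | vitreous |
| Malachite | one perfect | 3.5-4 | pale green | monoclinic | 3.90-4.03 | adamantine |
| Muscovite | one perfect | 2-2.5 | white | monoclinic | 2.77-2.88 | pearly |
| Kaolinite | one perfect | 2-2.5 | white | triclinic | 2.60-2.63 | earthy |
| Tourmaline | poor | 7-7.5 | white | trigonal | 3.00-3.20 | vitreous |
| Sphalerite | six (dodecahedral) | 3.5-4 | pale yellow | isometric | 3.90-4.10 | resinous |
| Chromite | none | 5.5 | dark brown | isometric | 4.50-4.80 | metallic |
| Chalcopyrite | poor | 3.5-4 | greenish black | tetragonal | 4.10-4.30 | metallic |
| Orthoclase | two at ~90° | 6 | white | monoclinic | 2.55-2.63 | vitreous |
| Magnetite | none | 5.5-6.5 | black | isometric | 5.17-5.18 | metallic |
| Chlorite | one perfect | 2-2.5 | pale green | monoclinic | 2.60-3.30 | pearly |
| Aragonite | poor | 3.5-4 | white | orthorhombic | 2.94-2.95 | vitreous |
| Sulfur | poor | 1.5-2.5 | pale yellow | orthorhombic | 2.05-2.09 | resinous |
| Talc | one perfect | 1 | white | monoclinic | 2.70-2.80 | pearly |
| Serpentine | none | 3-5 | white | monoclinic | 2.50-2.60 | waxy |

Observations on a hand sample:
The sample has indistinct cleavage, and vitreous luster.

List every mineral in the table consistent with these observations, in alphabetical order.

Indistinct cleavage — narrows the field to Rutile, Tourmaline, Chalcopyrite, Aragonite, Sulfur.
Vitreous luster — only Tourmaline, Aragonite remain.
The minerals that satisfy all observations are Aragonite, Tourmaline.

Aragonite, Tourmaline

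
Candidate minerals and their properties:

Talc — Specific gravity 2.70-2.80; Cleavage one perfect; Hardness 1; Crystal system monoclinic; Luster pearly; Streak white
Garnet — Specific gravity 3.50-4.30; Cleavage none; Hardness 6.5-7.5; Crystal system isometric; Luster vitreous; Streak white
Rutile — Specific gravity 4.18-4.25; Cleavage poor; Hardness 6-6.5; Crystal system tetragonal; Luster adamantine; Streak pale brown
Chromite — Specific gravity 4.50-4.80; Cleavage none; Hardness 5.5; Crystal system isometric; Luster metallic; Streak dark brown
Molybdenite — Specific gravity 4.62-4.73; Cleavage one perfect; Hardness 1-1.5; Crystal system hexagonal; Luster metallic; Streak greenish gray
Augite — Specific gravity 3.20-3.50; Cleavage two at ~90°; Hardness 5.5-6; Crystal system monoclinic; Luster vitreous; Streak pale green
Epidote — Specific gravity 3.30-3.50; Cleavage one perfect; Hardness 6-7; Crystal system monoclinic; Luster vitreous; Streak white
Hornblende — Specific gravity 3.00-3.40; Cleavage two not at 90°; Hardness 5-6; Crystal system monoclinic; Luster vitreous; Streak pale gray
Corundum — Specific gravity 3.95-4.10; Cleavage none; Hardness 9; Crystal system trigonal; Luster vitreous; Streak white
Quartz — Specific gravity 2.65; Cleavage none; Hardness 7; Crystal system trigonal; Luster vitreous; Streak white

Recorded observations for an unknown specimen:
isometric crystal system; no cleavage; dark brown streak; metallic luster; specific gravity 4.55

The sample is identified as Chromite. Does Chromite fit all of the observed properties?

Isometric crystal system — agrees with Chromite (isometric system).
No cleavage — agrees with Chromite (cleavage none).
Dark brown streak — agrees with Chromite (dark brown streak).
Metallic luster — agrees with Chromite (metallic luster).
Specific gravity 4.55 — agrees with Chromite (SG 4.50-4.80).
Nothing contradicts Chromite.

Consistent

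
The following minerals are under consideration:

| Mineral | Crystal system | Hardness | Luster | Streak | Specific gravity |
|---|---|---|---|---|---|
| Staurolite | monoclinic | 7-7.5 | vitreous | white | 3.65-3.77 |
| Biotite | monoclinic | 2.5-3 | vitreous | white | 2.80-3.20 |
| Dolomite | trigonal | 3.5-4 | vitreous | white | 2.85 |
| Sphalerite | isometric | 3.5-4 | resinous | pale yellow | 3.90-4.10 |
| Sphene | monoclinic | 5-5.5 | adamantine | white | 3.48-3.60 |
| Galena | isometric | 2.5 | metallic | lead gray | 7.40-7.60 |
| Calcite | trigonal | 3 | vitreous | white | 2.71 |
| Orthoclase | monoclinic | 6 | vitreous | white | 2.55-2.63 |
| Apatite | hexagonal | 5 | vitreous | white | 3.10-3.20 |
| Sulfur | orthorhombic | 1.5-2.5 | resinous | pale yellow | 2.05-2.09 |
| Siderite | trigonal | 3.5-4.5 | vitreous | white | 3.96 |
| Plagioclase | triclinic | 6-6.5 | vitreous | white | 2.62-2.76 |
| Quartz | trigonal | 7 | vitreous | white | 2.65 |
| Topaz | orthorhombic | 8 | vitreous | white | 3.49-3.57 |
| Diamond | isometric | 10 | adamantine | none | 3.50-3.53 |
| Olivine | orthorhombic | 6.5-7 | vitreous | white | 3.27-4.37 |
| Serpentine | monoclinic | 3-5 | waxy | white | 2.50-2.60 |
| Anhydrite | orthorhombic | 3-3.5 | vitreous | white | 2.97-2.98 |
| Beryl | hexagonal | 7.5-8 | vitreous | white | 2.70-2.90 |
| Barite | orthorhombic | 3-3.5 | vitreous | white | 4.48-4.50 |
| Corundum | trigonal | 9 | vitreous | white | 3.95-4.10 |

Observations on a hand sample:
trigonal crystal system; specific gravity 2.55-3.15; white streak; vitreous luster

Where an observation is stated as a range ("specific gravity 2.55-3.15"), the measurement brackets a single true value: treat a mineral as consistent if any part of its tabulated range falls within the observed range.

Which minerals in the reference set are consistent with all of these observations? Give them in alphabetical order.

Trigonal crystal system — leaves Dolomite, Calcite, Siderite, Quartz, Corundum.
Specific gravity 2.55-3.15 is inconsistent with Siderite, Corundum.
White streak — consistent with all remaining minerals.
Vitreous luster — every remaining candidate is consistent.
The minerals that satisfy all observations are Calcite, Dolomite, Quartz.

Calcite, Dolomite, Quartz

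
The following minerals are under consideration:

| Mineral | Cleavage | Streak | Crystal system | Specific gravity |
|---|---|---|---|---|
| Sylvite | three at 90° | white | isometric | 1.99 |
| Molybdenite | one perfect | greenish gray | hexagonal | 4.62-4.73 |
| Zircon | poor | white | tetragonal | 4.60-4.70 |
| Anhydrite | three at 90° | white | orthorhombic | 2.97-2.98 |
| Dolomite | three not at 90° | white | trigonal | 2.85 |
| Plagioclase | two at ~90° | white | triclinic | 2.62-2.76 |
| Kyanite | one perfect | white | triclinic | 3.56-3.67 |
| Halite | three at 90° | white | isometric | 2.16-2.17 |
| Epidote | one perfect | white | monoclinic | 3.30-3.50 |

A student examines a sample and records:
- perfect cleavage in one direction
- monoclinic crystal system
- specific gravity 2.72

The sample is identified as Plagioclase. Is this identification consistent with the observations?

No

Perfect cleavage in one direction — Plagioclase has cleavage two at ~90°; which does not match.
Monoclinic crystal system — Plagioclase has triclinic system; which does not match.
Specific gravity 2.72 — consistent with Plagioclase (SG 2.62-2.76).
2 of the observed properties are inconsistent with Plagioclase.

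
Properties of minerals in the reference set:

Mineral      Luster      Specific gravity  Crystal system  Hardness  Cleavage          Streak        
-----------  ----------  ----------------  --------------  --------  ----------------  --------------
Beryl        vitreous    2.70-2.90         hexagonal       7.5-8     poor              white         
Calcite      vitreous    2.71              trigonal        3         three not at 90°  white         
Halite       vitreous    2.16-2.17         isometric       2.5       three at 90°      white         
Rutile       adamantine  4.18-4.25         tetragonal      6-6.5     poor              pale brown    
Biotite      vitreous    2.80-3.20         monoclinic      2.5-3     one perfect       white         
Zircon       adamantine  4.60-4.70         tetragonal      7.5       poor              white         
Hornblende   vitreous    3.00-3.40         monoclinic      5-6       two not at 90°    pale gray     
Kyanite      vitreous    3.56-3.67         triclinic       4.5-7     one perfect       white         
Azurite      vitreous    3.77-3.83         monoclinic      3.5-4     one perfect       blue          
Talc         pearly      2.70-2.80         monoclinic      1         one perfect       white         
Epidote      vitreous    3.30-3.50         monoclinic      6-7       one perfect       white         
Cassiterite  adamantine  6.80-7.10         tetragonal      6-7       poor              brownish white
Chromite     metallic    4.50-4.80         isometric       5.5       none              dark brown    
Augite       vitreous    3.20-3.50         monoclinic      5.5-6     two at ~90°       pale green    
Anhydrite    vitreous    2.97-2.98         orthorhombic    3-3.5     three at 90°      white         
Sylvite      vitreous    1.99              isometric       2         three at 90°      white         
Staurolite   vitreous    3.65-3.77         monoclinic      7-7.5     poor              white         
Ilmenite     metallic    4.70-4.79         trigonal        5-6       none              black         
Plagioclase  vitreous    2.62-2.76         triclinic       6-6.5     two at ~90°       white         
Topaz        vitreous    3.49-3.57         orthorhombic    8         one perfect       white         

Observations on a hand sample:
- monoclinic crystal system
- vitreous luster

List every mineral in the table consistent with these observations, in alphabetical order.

Augite, Azurite, Biotite, Epidote, Hornblende, Staurolite

Monoclinic crystal system: only Biotite, Hornblende, Azurite, Talc, Epidote, Augite, Staurolite remain.
Vitreous luster eliminates Talc.
Consistent with every observation: Augite, Azurite, Biotite, Epidote, Hornblende, Staurolite.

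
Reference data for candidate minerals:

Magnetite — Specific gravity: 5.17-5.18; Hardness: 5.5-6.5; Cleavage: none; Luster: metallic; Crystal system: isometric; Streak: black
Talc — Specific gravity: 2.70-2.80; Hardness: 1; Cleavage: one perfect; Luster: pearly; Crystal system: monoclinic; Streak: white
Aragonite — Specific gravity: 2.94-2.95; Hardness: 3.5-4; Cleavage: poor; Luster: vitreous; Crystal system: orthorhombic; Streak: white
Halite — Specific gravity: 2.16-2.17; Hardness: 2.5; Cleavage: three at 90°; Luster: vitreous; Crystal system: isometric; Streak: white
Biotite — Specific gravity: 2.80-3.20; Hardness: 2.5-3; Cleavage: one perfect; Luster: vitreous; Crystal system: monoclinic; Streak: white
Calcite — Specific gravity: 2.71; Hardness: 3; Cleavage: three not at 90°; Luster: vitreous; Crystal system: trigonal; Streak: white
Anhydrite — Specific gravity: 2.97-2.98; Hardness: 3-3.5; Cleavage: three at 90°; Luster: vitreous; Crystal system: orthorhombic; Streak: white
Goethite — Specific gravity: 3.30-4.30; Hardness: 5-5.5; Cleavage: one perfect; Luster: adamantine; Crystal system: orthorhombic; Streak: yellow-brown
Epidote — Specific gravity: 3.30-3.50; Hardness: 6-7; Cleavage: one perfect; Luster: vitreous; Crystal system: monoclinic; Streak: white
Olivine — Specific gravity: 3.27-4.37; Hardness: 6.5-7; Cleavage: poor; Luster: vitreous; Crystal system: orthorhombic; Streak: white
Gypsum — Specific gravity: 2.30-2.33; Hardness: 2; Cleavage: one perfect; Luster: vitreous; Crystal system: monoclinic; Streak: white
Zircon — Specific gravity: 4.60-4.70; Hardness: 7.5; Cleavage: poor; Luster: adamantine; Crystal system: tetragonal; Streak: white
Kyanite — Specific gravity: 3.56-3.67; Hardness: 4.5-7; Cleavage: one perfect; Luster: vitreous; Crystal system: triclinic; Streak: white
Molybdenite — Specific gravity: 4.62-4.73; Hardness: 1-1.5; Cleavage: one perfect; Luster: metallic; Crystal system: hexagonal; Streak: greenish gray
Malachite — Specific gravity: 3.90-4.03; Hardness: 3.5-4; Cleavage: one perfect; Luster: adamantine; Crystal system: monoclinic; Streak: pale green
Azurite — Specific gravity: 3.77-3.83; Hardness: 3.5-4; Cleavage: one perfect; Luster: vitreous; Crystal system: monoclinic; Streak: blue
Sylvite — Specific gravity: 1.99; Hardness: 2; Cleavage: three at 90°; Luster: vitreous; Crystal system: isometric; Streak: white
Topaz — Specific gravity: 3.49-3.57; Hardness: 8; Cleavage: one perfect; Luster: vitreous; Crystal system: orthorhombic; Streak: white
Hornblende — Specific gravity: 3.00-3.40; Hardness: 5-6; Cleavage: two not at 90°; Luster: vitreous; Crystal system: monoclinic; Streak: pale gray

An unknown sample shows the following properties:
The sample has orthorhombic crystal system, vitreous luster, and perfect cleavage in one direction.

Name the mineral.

Topaz

Orthorhombic crystal system — Aragonite, Anhydrite, Goethite, Olivine, Topaz remain.
Vitreous luster rules out Goethite.
Perfect cleavage in one direction — Topaz remains.
Topaz is the sole remaining match.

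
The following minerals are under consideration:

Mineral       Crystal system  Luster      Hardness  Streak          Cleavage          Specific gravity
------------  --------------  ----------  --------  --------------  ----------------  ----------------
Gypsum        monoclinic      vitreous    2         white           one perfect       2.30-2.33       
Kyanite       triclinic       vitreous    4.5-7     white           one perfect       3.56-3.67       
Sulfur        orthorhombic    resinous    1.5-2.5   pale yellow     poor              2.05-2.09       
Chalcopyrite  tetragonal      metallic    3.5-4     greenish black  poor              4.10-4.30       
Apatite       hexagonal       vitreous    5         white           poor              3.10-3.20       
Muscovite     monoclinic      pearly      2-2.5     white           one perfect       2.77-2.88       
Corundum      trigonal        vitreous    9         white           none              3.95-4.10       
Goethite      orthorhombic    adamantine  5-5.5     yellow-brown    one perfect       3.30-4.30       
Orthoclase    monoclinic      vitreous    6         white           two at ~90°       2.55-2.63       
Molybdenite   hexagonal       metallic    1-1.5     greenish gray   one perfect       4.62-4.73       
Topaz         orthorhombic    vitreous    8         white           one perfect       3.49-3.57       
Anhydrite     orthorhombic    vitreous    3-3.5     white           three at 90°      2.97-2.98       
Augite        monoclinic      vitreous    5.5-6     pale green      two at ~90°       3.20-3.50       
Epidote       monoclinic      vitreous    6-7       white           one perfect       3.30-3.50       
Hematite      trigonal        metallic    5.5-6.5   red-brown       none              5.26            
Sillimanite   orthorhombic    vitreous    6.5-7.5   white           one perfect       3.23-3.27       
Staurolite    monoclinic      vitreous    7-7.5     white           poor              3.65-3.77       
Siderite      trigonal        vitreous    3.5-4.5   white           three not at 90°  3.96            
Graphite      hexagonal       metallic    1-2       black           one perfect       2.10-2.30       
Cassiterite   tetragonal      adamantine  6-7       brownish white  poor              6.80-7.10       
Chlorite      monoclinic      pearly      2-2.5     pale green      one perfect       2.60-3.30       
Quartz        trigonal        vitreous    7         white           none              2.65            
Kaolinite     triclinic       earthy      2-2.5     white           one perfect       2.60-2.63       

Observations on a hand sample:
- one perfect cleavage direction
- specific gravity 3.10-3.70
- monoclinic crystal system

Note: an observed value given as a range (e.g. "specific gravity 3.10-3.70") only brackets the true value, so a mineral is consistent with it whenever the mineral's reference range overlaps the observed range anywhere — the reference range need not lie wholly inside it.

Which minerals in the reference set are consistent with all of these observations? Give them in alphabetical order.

One perfect cleavage direction: narrows the field to Gypsum, Kyanite, Muscovite, Goethite, Molybdenite, Topaz, Epidote, Sillimanite, Graphite, Chlorite, Kaolinite.
Specific gravity 3.10-3.70 excludes Gypsum, Muscovite, Molybdenite, Graphite, Kaolinite.
Monoclinic crystal system: Epidote, Chlorite remain.
Consistent with every observation: Chlorite, Epidote.

Chlorite, Epidote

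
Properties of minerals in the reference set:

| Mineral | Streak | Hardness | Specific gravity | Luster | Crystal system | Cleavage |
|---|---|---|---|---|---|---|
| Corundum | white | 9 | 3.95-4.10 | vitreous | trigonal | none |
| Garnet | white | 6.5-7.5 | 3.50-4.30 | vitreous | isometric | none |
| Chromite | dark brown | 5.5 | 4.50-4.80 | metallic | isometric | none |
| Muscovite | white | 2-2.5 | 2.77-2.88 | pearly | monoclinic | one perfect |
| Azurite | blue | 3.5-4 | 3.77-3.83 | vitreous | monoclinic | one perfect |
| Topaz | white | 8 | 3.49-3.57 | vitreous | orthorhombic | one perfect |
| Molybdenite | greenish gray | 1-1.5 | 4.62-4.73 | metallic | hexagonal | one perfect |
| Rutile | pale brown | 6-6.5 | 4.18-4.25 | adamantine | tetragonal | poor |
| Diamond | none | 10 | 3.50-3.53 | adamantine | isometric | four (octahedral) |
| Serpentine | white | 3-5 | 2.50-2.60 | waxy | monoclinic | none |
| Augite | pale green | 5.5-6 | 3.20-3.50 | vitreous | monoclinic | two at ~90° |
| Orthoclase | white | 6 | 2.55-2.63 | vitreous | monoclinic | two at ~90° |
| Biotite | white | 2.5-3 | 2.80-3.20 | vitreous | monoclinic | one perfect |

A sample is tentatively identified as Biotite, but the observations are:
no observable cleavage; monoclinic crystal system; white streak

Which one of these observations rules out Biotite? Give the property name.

cleavage

No observable cleavage: Biotite has cleavage one perfect — outside the reference range.
Monoclinic crystal system: Biotite has monoclinic system — consistent.
White streak: Biotite has white streak — consistent.
The cleavage is the one property that does not fit.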